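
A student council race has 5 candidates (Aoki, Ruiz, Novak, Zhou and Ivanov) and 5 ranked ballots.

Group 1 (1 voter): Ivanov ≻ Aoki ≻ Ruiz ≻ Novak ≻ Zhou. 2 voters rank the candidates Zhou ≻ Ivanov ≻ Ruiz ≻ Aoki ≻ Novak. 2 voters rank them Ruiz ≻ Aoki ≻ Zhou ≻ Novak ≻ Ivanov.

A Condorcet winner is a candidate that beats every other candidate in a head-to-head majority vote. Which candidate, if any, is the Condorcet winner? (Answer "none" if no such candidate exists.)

none

Check each pair by majority over 5 ballots:
Aoki vs Ruiz: 1 to 4, Ruiz.
Aoki vs Novak: Aoki preferred on 1+2+2 = 5 ballots; Aoki wins 5–0.
Aoki vs Zhou: 3 to 2, Aoki.
Aoki vs Ivanov: 2 for Aoki, 3 for Ivanov — Ivanov by 3–2.
Ruiz vs Novak: Ruiz is ranked higher on 1+2+2 = 5 ballots, Novak on 0. Ruiz wins 5–0.
Ruiz vs Zhou: 1+2 = 3 for Ruiz, 2 for Zhou — Ruiz by 3–2.
Ruiz vs Ivanov: 2 for Ruiz, 3 for Ivanov — Ivanov by 3–2.
Novak vs Zhou: Novak preferred on 1 ballot; Zhou wins 4–1.
Novak vs Ivanov: 2 to 3, Ivanov.
Zhou vs Ivanov: Zhou preferred on 2+2 = 4 ballots; Zhou wins 4–1.
Every candidate loses at least once (Aoki loses to Ruiz; Ruiz loses to Ivanov; Novak loses to Aoki; Zhou loses to Aoki; Ivanov loses to Zhou). The majority relation contains the cycle Aoki → Zhou → Ivanov → Aoki, so there is no Condorcet winner.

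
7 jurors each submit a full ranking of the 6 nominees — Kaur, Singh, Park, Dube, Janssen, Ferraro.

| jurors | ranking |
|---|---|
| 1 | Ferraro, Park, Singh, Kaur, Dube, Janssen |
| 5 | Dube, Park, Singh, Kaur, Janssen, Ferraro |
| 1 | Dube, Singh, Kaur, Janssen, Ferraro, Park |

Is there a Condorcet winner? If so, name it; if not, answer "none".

Head-to-head results (7 jurors):
Kaur vs Singh: Kaur preferred on 0 ballots; Singh wins 7–0.
Kaur vs Park: Kaur is ranked higher on 1 ballot, Park on 6. Park wins 6–1.
Kaur vs Dube: Kaur is ranked higher on 1 ballot, Dube on 6. Dube wins 6–1.
Kaur vs Janssen: Kaur, 7–0.
Kaur vs Ferraro: Kaur is ranked higher on 5+1 = 6 ballots, Ferraro on 1. Kaur wins 6–1.
Singh vs Park: 1 to 6, Park.
Singh–Dube: Dube 6–1.
Singh vs Janssen: Singh, 7–0.
Singh vs Ferraro: Singh preferred on 5+1 = 6 ballots; Singh wins 6–1.
Park vs Dube: 1 to 6, Dube.
Park vs Janssen: Park, 6–1.
Park vs Ferraro: Park, 5–2.
Dube–Janssen: Dube 7–0.
Dube vs Ferraro: 5+1 = 6 for Dube, 1 for Ferraro — Dube by 6–1.
Janssen vs Ferraro: 6 to 1, Janssen.
Dube beats each of Kaur, Singh, Park, Janssen, Ferraro — Dube is the Condorcet winner.

Dube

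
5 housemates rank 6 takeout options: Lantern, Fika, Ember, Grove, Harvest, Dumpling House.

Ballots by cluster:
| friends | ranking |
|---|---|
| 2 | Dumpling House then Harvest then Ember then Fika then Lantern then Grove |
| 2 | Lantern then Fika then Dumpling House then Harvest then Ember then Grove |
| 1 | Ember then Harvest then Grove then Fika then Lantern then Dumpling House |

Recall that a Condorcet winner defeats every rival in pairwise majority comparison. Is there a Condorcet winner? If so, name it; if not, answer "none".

none

Check each pair by majority over 5 ballots:
Lantern–Fika: Fika 3–2.
Lantern–Ember: Ember 3–2.
Lantern–Grove: Lantern 4–1.
Lantern vs Harvest: Harvest wins 3–2.
Lantern vs Dumpling House: Lantern wins 3–2.
Fika–Ember: Ember 3–2.
Fika–Grove: Fika 4–1.
Fika vs Harvest: Harvest, 3–2.
Fika–Dumpling House: Fika 3–2.
Ember–Grove: Ember 5–0.
Ember vs Harvest: Harvest, 4–1.
Ember vs Dumpling House: Dumpling House wins 4–1.
Grove vs Harvest: Harvest wins 5–0.
Grove vs Dumpling House: Dumpling House, 4–1.
Harvest vs Dumpling House: Dumpling House wins 4–1.
Every restaurant loses at least once (Lantern loses to Fika; Fika loses to Ember; Ember loses to Harvest; Grove loses to Lantern; Harvest loses to Dumpling House; Dumpling House loses to Lantern). The majority relation contains the cycle Lantern > Dumpling House > Ember > Lantern, so there is no Condorcet winner.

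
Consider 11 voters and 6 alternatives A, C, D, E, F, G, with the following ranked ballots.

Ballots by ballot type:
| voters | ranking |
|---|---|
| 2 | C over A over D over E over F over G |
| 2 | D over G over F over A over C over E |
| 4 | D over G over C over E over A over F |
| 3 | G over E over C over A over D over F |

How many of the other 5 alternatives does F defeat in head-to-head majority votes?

F against each rival (11 voters):
F vs A: 2 to 9, A.
F vs C: C, 9–2.
F vs D: D, 11–0.
F vs E: 2 to 9, E.
F vs G: F is ranked higher on 2 ballots, G on 9. G wins 9–2.
F beats no one; loses to A, C, D, E, G — 0 pairwise wins.

0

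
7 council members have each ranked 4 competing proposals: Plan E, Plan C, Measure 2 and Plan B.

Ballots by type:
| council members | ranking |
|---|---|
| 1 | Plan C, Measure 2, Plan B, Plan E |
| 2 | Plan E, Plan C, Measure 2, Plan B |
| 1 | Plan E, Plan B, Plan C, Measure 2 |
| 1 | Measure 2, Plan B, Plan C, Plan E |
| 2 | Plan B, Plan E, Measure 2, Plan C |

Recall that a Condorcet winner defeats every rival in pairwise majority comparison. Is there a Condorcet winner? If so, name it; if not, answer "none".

none

Head-to-head results (7 council members):
Plan E vs Plan C: 2+1+2 = 5 for Plan E, 2 for Plan C — Plan E by 5–2.
Plan E vs Measure 2: 2+1+2 = 5 for Plan E, 2 for Measure 2 — Plan E by 5–2.
Plan E vs Plan B: 3 to 4, Plan B.
Plan C vs Measure 2: Plan C preferred on 1+2+1 = 4 ballots; Plan C wins 4–3.
Plan C vs Plan B: 1+2 = 3 for Plan C, 4 for Plan B — Plan B by 4–3.
Measure 2 vs Plan B: 1+2+1 = 4 for Measure 2, 3 for Plan B — Measure 2 by 4–3.
No option is unbeaten: Plan E loses to Plan B; Plan C loses to Plan E; Measure 2 loses to Plan E; Plan B loses to Measure 2. In particular Plan E beats Measure 2 beats Plan B beats Plan E is a majority cycle — no Condorcet winner exists.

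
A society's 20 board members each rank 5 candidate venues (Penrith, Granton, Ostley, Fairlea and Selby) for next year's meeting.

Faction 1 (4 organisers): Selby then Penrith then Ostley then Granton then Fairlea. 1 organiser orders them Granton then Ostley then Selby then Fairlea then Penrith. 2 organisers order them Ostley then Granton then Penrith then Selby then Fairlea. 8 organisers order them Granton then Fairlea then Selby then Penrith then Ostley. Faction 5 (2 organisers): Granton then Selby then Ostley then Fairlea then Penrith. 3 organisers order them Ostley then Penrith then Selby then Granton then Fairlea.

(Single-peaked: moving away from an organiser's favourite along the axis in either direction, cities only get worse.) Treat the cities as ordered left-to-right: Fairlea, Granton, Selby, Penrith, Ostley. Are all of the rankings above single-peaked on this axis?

Axis positions: Fairlea=1, Granton=2, Selby=3, Penrith=4, Ostley=5.
Faction 1 (peak Selby at position 3): ranking walks positions 3-4-5-2-1, expanding outward from the peak — single-peaked.
Faction 2: ranking walks positions 2-5-3-1-4; Ostley is ranked above Selby even though Selby lies between Ostley and the peak Granton on the axis — preferences dip and rise again. Not single-peaked.
Faction 3: ranking walks positions 5-2-4-3-1; Granton is ranked above Penrith even though Penrith lies between Granton and the peak Ostley on the axis — preferences dip and rise again. Not single-peaked.
Faction 4 (peak Granton at position 2): ranking walks positions 2-1-3-4-5, expanding outward from the peak — single-peaked.
Faction 5: ranking walks positions 2-3-5-1-4; Ostley is ranked above Penrith even though Penrith lies between Ostley and the peak Granton on the axis — preferences dip and rise again. Not single-peaked.
Faction 6 (peak Ostley at position 5): ranking walks positions 5-4-3-2-1, expanding outward from the peak — single-peaked.
Faction 2 violates single-peakedness, so the profile is not single-peaked on this axis.

no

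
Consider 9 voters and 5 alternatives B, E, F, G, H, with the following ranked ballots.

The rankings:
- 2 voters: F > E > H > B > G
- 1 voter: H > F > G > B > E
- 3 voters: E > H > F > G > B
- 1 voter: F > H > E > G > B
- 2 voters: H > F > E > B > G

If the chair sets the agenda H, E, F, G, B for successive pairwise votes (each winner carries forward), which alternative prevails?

F

Round 1: H vs E — 4–5, E advances.
Round 2: E vs F — 3–6, F advances.
Round 3: F vs G — 9–0, F advances.
Round 4: F vs B — 9–0, F advances.
The agenda winner is F.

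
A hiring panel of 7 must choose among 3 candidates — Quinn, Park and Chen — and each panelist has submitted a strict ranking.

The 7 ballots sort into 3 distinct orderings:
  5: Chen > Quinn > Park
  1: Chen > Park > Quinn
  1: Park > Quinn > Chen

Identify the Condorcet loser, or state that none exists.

Park

Pairwise majorities:
Quinn vs Park: 5 for Quinn, 2 for Park — Quinn by 5–2.
Quinn–Chen: Chen 6–1.
Park vs Chen: 1 to 6, Chen.
Park is beaten in every head-to-head and is the Condorcet loser.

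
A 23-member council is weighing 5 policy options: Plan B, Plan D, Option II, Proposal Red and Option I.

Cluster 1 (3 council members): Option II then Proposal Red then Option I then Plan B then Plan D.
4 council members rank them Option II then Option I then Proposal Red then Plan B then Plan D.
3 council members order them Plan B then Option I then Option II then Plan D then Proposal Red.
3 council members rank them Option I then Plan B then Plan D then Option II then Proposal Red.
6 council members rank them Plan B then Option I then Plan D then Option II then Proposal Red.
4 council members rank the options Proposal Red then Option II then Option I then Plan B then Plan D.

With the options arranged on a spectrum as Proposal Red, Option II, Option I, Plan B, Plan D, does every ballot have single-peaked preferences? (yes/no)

yes

Axis positions: Proposal Red=1, Option II=2, Option I=3, Plan B=4, Plan D=5.
Cluster 1 (peak Option II at position 2): ranking walks positions 2-1-3-4-5, expanding outward from the peak — single-peaked.
Cluster 2 (peak Option II at position 2): ranking walks positions 2-3-1-4-5, expanding outward from the peak — single-peaked.
Cluster 3 (peak Plan B at position 4): ranking walks positions 4-3-2-5-1, expanding outward from the peak — single-peaked.
Cluster 4 (peak Option I at position 3): ranking walks positions 3-4-5-2-1, expanding outward from the peak — single-peaked.
Cluster 5 (peak Plan B at position 4): ranking walks positions 4-3-5-2-1, expanding outward from the peak — single-peaked.
Cluster 6 (peak Proposal Red at position 1): ranking walks positions 1-2-3-4-5, expanding outward from the peak — single-peaked.
Every ranking is single-peaked on this axis.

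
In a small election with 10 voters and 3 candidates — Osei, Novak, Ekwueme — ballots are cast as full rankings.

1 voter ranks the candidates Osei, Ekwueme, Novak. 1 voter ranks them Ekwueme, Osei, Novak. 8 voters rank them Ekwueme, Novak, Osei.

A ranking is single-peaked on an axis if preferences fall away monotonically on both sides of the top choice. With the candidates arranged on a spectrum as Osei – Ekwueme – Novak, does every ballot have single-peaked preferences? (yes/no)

yes

Axis positions: Osei=1, Ekwueme=2, Novak=3.
Type 1 (peak Osei at position 1): ranking walks positions 1-2-3, expanding outward from the peak — single-peaked.
Type 2 (peak Ekwueme at position 2): ranking walks positions 2-1-3, expanding outward from the peak — single-peaked.
Type 3 (peak Ekwueme at position 2): ranking walks positions 2-3-1, expanding outward from the peak — single-peaked.
Every ranking is single-peaked on this axis.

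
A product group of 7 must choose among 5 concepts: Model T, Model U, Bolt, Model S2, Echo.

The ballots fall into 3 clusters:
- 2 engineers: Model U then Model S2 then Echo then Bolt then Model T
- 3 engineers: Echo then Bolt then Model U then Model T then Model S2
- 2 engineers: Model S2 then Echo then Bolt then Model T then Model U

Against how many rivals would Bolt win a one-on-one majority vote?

2

Bolt against each rival (7 engineers):
Bolt vs Model T: Bolt wins 7–0.
Bolt–Model U: Bolt 5–2.
Bolt vs Model S2: Model S2, 4–3.
Bolt vs Echo: Bolt preferred on 0 ballots; Echo wins 7–0.
Bolt beats Model T, Model U; loses to Model S2, Echo — 2 pairwise wins.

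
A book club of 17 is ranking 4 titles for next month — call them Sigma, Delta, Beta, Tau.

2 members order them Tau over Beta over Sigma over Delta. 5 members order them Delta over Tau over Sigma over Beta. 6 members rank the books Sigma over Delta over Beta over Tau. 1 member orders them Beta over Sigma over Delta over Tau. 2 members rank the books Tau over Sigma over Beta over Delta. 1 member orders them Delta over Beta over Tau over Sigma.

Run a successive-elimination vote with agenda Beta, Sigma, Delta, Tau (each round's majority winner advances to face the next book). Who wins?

Tau

Round 1: Beta vs Sigma — 4–13, Sigma advances.
Round 2: Sigma vs Delta — 11–6, Sigma advances.
Round 3: Sigma vs Tau — 7–10, Tau advances.
Tau survives the agenda.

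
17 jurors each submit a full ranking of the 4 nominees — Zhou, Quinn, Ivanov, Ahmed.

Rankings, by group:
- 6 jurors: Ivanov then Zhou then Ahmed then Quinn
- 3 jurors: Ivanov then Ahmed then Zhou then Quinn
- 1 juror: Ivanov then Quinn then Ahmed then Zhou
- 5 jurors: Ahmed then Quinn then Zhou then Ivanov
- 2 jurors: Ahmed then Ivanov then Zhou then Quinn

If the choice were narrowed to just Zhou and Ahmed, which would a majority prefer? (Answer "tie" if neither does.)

Ballots ranking Zhou above Ahmed: 6.
Ballots ranking Ahmed above Zhou: 17 − 6 = 11.
Ahmed wins the head-to-head 11–6.

Ahmed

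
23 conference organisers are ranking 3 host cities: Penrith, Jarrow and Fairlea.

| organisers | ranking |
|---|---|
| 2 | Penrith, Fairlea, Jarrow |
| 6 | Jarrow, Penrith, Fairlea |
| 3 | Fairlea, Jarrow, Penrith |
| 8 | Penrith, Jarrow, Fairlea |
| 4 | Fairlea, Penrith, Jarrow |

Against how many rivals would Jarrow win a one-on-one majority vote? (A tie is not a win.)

Jarrow against each rival (23 organisers):
Jarrow vs Penrith: 6+3 = 9 for Jarrow, 14 for Penrith — Penrith by 14–9.
Jarrow vs Fairlea: Jarrow, 14–9.
Jarrow beats Fairlea; loses to Penrith — 1 pairwise win.

1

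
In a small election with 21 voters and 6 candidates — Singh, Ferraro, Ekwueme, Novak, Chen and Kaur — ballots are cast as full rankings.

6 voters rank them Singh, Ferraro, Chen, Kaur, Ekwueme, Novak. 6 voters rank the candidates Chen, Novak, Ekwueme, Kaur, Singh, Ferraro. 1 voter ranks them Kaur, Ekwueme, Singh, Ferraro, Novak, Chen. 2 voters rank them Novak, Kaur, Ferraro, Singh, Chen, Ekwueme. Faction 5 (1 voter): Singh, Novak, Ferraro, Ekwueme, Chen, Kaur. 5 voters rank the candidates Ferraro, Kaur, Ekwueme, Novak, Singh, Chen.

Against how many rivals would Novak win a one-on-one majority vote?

Novak against each rival (21 voters):
Novak vs Singh: Novak preferred on 6+2+5 = 13 ballots; Novak wins 13–8.
Novak vs Ferraro: Ferraro, 12–9.
Novak–Ekwueme: Ekwueme 12–9.
Novak vs Chen: Chen, 12–9.
Novak vs Kaur: Kaur, 12–9.
Novak beats Singh; loses to Ferraro, Ekwueme, Chen, Kaur — 1 pairwise win.

1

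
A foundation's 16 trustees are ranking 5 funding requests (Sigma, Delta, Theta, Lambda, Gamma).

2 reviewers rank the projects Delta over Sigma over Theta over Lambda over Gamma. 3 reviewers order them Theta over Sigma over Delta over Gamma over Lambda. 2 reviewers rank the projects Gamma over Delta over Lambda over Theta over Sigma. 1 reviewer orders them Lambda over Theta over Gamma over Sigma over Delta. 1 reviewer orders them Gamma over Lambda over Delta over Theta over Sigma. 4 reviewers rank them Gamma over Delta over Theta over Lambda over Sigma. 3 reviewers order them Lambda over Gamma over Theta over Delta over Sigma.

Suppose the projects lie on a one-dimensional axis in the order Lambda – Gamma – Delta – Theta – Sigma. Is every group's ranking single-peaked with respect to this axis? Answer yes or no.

no

Axis positions: Lambda=1, Gamma=2, Delta=3, Theta=4, Sigma=5.
Group 1: ranking walks positions 3-5-4-1-2; Sigma is ranked above Theta even though Theta lies between Sigma and the peak Delta on the axis — preferences dip and rise again. Not single-peaked.
Group 2 (peak Theta at position 4): ranking walks positions 4-5-3-2-1, expanding outward from the peak — single-peaked.
Group 3 (peak Gamma at position 2): ranking walks positions 2-3-1-4-5, expanding outward from the peak — single-peaked.
Group 4: ranking walks positions 1-4-2-5-3; Theta is ranked above Gamma even though Gamma lies between Theta and the peak Lambda on the axis — preferences dip and rise again. Not single-peaked.
Group 5 (peak Gamma at position 2): ranking walks positions 2-1-3-4-5, expanding outward from the peak — single-peaked.
Group 6 (peak Gamma at position 2): ranking walks positions 2-3-4-1-5, expanding outward from the peak — single-peaked.
Group 7: ranking walks positions 1-2-4-3-5; Theta is ranked above Delta even though Delta lies between Theta and the peak Lambda on the axis — preferences dip and rise again. Not single-peaked.
Group 1 violates single-peakedness, so the profile is not single-peaked on this axis.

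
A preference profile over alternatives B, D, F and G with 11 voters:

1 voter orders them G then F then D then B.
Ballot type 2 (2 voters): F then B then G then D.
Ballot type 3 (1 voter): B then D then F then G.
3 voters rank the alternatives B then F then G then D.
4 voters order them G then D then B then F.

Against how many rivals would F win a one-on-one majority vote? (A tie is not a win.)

2

F against each rival (11 voters):
F vs B: F preferred on 1+2 = 3 ballots; B wins 8–3.
F vs D: F preferred on 1+2+3 = 6 ballots; F wins 6–5.
F vs G: 2+1+3 = 6 for F, 5 for G — F by 6–5.
F beats D, G; loses to B — 2 pairwise wins.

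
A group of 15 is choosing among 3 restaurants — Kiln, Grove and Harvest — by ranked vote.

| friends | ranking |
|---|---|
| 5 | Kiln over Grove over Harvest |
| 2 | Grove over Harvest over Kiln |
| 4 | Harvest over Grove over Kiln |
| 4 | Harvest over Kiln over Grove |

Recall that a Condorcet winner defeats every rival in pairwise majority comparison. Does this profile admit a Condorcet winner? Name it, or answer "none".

Pairwise majorities:
Kiln vs Grove: Kiln preferred on 5+4 = 9 ballots; Kiln wins 9–6.
Kiln vs Harvest: 5 for Kiln, 10 for Harvest — Harvest by 10–5.
Grove vs Harvest: Grove is ranked higher on 5+2 = 7 ballots, Harvest on 8. Harvest wins 8–7.
Harvest beats each of Kiln, Grove — Harvest is the Condorcet winner.

Harvest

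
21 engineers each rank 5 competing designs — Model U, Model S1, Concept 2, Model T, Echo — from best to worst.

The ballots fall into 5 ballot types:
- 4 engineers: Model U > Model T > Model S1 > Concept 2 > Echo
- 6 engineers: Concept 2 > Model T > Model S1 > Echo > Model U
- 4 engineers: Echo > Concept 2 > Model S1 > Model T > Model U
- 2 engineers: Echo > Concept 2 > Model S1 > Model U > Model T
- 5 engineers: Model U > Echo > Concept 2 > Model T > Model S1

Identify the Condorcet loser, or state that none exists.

none

Pairwise majorities:
Model U vs Model S1: 4+5 = 9 for Model U, 12 for Model S1 — Model S1 by 12–9.
Model U vs Concept 2: 4+5 = 9 for Model U, 12 for Concept 2 — Concept 2 by 12–9.
Model U vs Model T: 4+2+5 = 11 for Model U, 10 for Model T — Model U by 11–10.
Model U vs Echo: Model U preferred on 4+5 = 9 ballots; Echo wins 12–9.
Model S1 vs Concept 2: 4 for Model S1, 17 for Concept 2 — Concept 2 by 17–4.
Model S1 vs Model T: Model T wins 15–6.
Model S1–Echo: Echo 11–10.
Concept 2 vs Model T: Concept 2, 17–4.
Concept 2 vs Echo: Echo, 11–10.
Model T–Echo: Echo 11–10.
No design is winless: Model U beats Model T; Model S1 beats Model U; Concept 2 beats Model U; Model T beats Model S1; Echo beats Model U. There is no Condorcet loser.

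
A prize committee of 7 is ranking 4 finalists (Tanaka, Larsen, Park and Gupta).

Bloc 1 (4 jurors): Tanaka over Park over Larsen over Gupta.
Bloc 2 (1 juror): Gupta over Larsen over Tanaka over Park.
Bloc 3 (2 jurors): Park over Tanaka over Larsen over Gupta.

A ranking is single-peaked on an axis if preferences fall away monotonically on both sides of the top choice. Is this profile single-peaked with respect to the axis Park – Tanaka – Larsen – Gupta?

Axis positions: Park=1, Tanaka=2, Larsen=3, Gupta=4.
Bloc 1 (peak Tanaka at position 2): ranking walks positions 2-1-3-4, expanding outward from the peak — single-peaked.
Bloc 2 (peak Gupta at position 4): ranking walks positions 4-3-2-1, expanding outward from the peak — single-peaked.
Bloc 3 (peak Park at position 1): ranking walks positions 1-2-3-4, expanding outward from the peak — single-peaked.
Every ranking is single-peaked on this axis.

yes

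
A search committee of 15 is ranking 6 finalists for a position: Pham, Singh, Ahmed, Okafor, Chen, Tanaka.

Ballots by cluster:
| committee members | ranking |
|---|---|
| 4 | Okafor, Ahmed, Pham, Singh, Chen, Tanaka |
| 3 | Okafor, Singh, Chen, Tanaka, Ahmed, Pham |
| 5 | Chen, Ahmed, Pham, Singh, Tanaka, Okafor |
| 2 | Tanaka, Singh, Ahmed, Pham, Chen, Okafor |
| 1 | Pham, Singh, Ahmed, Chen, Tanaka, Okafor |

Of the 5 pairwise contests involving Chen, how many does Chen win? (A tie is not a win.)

4

Chen against each rival (15 committee members):
Chen vs Pham: Chen preferred on 3+5 = 8 ballots; Chen wins 8–7.
Chen vs Singh: Chen preferred on 5 ballots; Singh wins 10–5.
Chen–Ahmed: Chen 8–7.
Chen–Okafor: Chen 8–7.
Chen vs Tanaka: Chen is ranked higher on 4+3+5+1 = 13 ballots, Tanaka on 2. Chen wins 13–2.
Chen beats Pham, Ahmed, Okafor, Tanaka; loses to Singh — 4 pairwise wins.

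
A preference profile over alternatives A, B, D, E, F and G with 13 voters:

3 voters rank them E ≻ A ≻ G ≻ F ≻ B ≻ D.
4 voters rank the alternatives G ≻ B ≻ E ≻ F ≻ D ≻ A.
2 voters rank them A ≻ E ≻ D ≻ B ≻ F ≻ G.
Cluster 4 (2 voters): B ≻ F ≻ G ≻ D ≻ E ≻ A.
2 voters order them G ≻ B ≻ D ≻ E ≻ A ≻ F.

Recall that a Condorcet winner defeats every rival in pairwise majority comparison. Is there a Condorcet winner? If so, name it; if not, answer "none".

G

Pairwise majorities:
A–B: B 8–5.
A–D: D 8–5.
A vs E: E, 11–2.
A vs F: A wins 7–6.
A vs G: G wins 8–5.
B vs D: B, 11–2.
B vs E: B, 8–5.
B vs F: B, 10–3.
B vs G: G wins 9–4.
D vs E: E, 9–4.
D vs F: F, 9–4.
D vs G: G wins 11–2.
E vs F: E, 11–2.
E–G: G 8–5.
F vs G: G, 9–4.
G wins every pairwise contest, so G is the Condorcet winner.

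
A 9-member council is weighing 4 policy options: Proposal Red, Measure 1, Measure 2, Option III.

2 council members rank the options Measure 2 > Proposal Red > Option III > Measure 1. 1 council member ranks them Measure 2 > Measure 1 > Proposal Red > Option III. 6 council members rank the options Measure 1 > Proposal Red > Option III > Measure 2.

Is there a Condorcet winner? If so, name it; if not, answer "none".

Measure 1

Pairwise majorities:
Proposal Red vs Measure 1: 2 for Proposal Red, 7 for Measure 1 — Measure 1 by 7–2.
Proposal Red vs Measure 2: Proposal Red is ranked higher on 6 ballots, Measure 2 on 3. Proposal Red wins 6–3.
Proposal Red vs Option III: 9 to 0, Proposal Red.
Measure 1 vs Measure 2: 6 for Measure 1, 3 for Measure 2 — Measure 1 by 6–3.
Measure 1 vs Option III: Measure 1 is ranked higher on 1+6 = 7 ballots, Option III on 2. Measure 1 wins 7–2.
Measure 2 vs Option III: 2+1 = 3 for Measure 2, 6 for Option III — Option III by 6–3.
Only Measure 1 has no losses; Measure 1 is the Condorcet winner.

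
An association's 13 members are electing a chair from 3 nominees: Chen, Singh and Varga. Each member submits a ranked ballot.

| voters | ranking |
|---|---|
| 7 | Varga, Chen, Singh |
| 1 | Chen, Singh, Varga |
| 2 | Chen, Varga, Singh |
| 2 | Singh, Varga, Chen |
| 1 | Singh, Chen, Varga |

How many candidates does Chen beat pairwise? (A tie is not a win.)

1

Chen against each rival (13 voters):
Chen vs Singh: Chen wins 10–3.
Chen vs Varga: Chen preferred on 1+2+1 = 4 ballots; Varga wins 9–4.
Chen beats Singh; loses to Varga — 1 pairwise win.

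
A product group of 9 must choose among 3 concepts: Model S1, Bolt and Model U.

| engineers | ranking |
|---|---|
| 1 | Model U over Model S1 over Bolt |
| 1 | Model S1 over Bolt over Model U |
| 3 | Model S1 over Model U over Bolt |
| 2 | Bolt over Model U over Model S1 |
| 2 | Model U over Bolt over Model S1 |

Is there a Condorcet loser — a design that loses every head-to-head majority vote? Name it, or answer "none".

Bolt

Pairwise majorities:
Model S1 vs Bolt: 5 to 4, Model S1.
Model S1 vs Model U: Model S1 preferred on 1+3 = 4 ballots; Model U wins 5–4.
Bolt–Model U: Model U 6–3.
Bolt is beaten in every head-to-head and is the Condorcet loser.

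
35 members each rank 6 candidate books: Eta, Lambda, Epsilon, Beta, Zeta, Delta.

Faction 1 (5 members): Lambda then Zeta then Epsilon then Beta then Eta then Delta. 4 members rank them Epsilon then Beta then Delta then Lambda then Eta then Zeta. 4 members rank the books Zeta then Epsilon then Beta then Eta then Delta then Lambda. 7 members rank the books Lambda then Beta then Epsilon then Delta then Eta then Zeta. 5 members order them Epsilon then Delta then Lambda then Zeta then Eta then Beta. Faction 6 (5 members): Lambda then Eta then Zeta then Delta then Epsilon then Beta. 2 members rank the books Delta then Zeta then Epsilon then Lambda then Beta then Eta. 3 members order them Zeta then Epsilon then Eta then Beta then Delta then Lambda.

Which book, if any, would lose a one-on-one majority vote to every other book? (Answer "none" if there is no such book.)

Eta

Pairwise majorities:
Eta vs Lambda: Eta is ranked higher on 4+3 = 7 ballots, Lambda on 28. Lambda wins 28–7.
Eta vs Epsilon: Eta preferred on 5 ballots; Epsilon wins 30–5.
Eta vs Beta: Beta wins 22–13.
Eta–Zeta: Zeta 19–16.
Eta vs Delta: 17 to 18, Delta.
Lambda vs Epsilon: 5+7+5 = 17 for Lambda, 18 for Epsilon — Epsilon by 18–17.
Lambda–Beta: Lambda 24–11.
Lambda vs Zeta: Lambda wins 26–9.
Lambda–Delta: Delta 18–17.
Epsilon–Beta: Epsilon 28–7.
Epsilon vs Zeta: Zeta wins 19–16.
Epsilon vs Delta: Epsilon, 28–7.
Beta–Zeta: Zeta 24–11.
Beta–Delta: Beta 23–12.
Zeta vs Delta: Zeta preferred on 5+4+5+3 = 17 ballots; Delta wins 18–17.
Eta loses to every other book — it is the Condorcet loser.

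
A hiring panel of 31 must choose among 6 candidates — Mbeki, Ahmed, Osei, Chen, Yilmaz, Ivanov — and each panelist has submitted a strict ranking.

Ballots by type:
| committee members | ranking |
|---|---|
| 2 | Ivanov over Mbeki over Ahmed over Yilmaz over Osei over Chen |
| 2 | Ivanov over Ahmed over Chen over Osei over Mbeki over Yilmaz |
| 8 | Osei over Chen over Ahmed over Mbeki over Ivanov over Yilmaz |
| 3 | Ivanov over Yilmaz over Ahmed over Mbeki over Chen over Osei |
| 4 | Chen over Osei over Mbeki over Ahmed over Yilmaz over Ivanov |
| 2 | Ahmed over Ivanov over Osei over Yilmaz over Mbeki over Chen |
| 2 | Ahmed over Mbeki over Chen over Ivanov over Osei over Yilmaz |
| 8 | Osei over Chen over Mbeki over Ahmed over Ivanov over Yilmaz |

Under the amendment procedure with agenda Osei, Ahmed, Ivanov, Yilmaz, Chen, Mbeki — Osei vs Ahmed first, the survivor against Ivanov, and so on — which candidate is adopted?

Osei

Round 1: Osei vs Ahmed — 20–11, Osei advances.
Round 2: Osei vs Ivanov — 20–11, Osei advances.
Round 3: Osei vs Yilmaz — 26–5, Osei advances.
Round 4: Osei vs Chen — 20–11, Osei advances.
Round 5: Osei vs Mbeki — 24–7, Osei advances.
Osei survives the agenda.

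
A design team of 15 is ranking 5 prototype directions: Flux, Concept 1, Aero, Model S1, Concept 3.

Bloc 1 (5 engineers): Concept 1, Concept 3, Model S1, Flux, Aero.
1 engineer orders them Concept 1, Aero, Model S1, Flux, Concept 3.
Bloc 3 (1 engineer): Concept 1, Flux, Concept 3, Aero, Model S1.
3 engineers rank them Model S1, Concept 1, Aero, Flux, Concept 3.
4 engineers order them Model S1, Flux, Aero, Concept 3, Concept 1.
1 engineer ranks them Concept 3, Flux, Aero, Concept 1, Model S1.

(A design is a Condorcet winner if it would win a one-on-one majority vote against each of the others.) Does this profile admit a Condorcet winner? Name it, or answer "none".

Concept 1

Pairwise majorities:
Flux–Concept 1: Concept 1 10–5.
Flux vs Aero: Flux, 11–4.
Flux–Model S1: Model S1 13–2.
Flux vs Concept 3: Flux, 9–6.
Concept 1–Aero: Concept 1 10–5.
Concept 1 vs Model S1: Concept 1 wins 8–7.
Concept 1 vs Concept 3: Concept 1, 10–5.
Aero vs Model S1: Model S1 wins 12–3.
Aero vs Concept 3: Aero, 8–7.
Model S1–Concept 3: Model S1 8–7.
Concept 1 wins every pairwise contest, so Concept 1 is the Condorcet winner.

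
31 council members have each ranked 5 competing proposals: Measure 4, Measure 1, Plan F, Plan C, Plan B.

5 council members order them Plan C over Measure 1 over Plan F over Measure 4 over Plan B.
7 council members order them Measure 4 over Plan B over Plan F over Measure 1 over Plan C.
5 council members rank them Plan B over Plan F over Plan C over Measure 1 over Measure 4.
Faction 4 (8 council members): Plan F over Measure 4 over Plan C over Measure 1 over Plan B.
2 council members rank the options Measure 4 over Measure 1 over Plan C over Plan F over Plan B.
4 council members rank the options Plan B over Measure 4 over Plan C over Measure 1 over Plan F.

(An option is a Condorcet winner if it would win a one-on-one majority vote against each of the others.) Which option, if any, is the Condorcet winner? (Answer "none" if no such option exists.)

Head-to-head results (31 council members):
Measure 4 vs Measure 1: Measure 4 wins 21–10.
Measure 4 vs Plan F: 7+2+4 = 13 for Measure 4, 18 for Plan F — Plan F by 18–13.
Measure 4 vs Plan C: 7+8+2+4 = 21 for Measure 4, 10 for Plan C — Measure 4 by 21–10.
Measure 4 vs Plan B: Measure 4 preferred on 5+7+8+2 = 22 ballots; Measure 4 wins 22–9.
Measure 1 vs Plan F: Measure 1 preferred on 5+2+4 = 11 ballots; Plan F wins 20–11.
Measure 1 vs Plan C: 9 to 22, Plan C.
Measure 1 vs Plan B: Plan B wins 16–15.
Plan F–Plan C: Plan F 20–11.
Plan F vs Plan B: Plan F is ranked higher on 5+8+2 = 15 ballots, Plan B on 16. Plan B wins 16–15.
Plan C vs Plan B: Plan C preferred on 5+8+2 = 15 ballots; Plan B wins 16–15.
Every option loses at least once (Measure 4 loses to Plan F; Measure 1 loses to Measure 4; Plan F loses to Plan B; Plan C loses to Measure 4; Plan B loses to Measure 4). The majority relation contains the cycle Measure 4 → Plan B → Plan F → Measure 4, so there is no Condorcet winner.

none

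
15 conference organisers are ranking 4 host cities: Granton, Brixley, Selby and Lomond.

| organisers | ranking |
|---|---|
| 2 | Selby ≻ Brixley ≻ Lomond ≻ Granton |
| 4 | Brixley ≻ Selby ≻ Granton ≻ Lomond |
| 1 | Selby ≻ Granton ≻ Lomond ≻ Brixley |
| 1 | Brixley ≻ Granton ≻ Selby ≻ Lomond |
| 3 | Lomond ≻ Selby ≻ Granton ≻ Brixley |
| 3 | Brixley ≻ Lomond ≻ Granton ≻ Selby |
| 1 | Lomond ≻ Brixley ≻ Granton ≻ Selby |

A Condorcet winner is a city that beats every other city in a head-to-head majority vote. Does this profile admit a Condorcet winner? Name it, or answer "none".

Head-to-head results (15 organisers):
Granton vs Brixley: Granton is ranked higher on 1+3 = 4 ballots, Brixley on 11. Brixley wins 11–4.
Granton vs Selby: Granton preferred on 1+3+1 = 5 ballots; Selby wins 10–5.
Granton vs Lomond: Granton is ranked higher on 4+1+1 = 6 ballots, Lomond on 9. Lomond wins 9–6.
Brixley vs Selby: 4+1+3+1 = 9 for Brixley, 6 for Selby — Brixley by 9–6.
Brixley vs Lomond: 2+4+1+3 = 10 for Brixley, 5 for Lomond — Brixley by 10–5.
Selby vs Lomond: 2+4+1+1 = 8 for Selby, 7 for Lomond — Selby by 8–7.
Only Brixley has no losses; Brixley is the Condorcet winner.

Brixley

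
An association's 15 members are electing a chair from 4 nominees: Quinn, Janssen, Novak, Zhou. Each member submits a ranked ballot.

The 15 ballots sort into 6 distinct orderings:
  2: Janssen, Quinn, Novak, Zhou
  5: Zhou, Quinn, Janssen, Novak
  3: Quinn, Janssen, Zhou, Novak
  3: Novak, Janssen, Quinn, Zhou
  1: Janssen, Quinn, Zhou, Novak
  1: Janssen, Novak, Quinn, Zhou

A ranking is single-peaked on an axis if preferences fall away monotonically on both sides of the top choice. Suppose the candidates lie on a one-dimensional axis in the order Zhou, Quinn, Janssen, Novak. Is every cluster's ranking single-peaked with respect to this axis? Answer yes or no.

Axis positions: Zhou=1, Quinn=2, Janssen=3, Novak=4.
Cluster 1 (peak Janssen at position 3): ranking walks positions 3-2-4-1, expanding outward from the peak — single-peaked.
Cluster 2 (peak Zhou at position 1): ranking walks positions 1-2-3-4, expanding outward from the peak — single-peaked.
Cluster 3 (peak Quinn at position 2): ranking walks positions 2-3-1-4, expanding outward from the peak — single-peaked.
Cluster 4 (peak Novak at position 4): ranking walks positions 4-3-2-1, expanding outward from the peak — single-peaked.
Cluster 5 (peak Janssen at position 3): ranking walks positions 3-2-1-4, expanding outward from the peak — single-peaked.
Cluster 6 (peak Janssen at position 3): ranking walks positions 3-4-2-1, expanding outward from the peak — single-peaked.
Every ranking is single-peaked on this axis.

yes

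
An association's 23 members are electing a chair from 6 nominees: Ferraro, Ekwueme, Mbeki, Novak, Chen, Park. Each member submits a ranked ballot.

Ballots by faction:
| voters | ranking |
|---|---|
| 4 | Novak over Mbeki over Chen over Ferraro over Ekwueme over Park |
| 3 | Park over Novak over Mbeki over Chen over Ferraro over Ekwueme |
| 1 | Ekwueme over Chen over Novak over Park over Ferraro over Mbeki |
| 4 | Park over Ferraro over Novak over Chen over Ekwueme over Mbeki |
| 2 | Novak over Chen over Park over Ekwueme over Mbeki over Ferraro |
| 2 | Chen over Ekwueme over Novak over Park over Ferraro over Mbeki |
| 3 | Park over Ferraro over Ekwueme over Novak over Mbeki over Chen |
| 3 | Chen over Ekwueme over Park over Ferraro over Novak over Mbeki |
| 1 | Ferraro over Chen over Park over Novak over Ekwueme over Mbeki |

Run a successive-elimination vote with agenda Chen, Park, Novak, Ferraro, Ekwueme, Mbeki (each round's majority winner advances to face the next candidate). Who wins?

Round 1: Chen vs Park — 13–10, Chen advances.
Round 2: Chen vs Novak — 7–16, Novak advances.
Round 3: Novak vs Ferraro — 12–11, Novak advances.
Round 4: Novak vs Ekwueme — 14–9, Novak advances.
Round 5: Novak vs Mbeki — 23–0, Novak advances.
The agenda winner is Novak.

Novak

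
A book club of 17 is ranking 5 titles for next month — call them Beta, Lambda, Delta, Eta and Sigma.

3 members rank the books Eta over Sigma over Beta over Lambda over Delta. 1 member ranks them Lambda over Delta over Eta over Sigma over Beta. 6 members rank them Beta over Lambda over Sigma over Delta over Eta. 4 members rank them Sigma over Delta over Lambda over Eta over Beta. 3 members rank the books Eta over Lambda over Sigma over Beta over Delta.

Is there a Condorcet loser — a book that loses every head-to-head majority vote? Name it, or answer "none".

Head-to-head results (17 members):
Beta vs Lambda: Beta, 9–8.
Beta–Delta: Beta 12–5.
Beta vs Eta: 6 for Beta, 11 for Eta — Eta by 11–6.
Beta vs Sigma: 6 for Beta, 11 for Sigma — Sigma by 11–6.
Lambda vs Delta: 3+1+6+3 = 13 for Lambda, 4 for Delta — Lambda by 13–4.
Lambda vs Eta: 1+6+4 = 11 for Lambda, 6 for Eta — Lambda by 11–6.
Lambda vs Sigma: 10 to 7, Lambda.
Delta vs Eta: Delta, 11–6.
Delta vs Sigma: Sigma wins 16–1.
Eta vs Sigma: 3+1+3 = 7 for Eta, 10 for Sigma — Sigma by 10–7.
No book is winless: Beta beats Lambda; Lambda beats Delta; Delta beats Eta; Eta beats Beta; Sigma beats Beta. There is no Condorcet loser.

none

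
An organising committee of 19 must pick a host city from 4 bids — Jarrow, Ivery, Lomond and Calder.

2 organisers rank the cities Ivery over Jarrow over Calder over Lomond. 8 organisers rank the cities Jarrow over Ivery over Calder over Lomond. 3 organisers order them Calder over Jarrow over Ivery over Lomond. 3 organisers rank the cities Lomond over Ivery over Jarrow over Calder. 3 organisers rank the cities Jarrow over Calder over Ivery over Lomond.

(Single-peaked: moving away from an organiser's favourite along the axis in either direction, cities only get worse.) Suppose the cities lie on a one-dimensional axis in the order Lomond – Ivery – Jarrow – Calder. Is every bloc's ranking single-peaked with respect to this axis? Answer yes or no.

yes

Axis positions: Lomond=1, Ivery=2, Jarrow=3, Calder=4.
Bloc 1 (peak Ivery at position 2): ranking walks positions 2-3-4-1, expanding outward from the peak — single-peaked.
Bloc 2 (peak Jarrow at position 3): ranking walks positions 3-2-4-1, expanding outward from the peak — single-peaked.
Bloc 3 (peak Calder at position 4): ranking walks positions 4-3-2-1, expanding outward from the peak — single-peaked.
Bloc 4 (peak Lomond at position 1): ranking walks positions 1-2-3-4, expanding outward from the peak — single-peaked.
Bloc 5 (peak Jarrow at position 3): ranking walks positions 3-4-2-1, expanding outward from the peak — single-peaked.
Every ranking is single-peaked on this axis.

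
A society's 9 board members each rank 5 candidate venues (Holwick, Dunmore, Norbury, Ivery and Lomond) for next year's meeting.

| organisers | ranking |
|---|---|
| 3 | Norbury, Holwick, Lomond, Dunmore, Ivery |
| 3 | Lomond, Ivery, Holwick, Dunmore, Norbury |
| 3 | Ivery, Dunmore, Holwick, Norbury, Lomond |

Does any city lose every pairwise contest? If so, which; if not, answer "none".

none

Pairwise majorities:
Holwick vs Dunmore: 3+3 = 6 for Holwick, 3 for Dunmore — Holwick by 6–3.
Holwick vs Norbury: Holwick wins 6–3.
Holwick vs Ivery: Holwick is ranked higher on 3 ballots, Ivery on 6. Ivery wins 6–3.
Holwick vs Lomond: Holwick is ranked higher on 3+3 = 6 ballots, Lomond on 3. Holwick wins 6–3.
Dunmore vs Norbury: Dunmore wins 6–3.
Dunmore vs Ivery: Ivery, 6–3.
Dunmore–Lomond: Lomond 6–3.
Norbury–Ivery: Ivery 6–3.
Norbury vs Lomond: Norbury wins 6–3.
Ivery vs Lomond: 3 to 6, Lomond.
Every city wins at least one matchup (Holwick beats Dunmore; Dunmore beats Norbury; Norbury beats Lomond; Ivery beats Holwick; Lomond beats Dunmore), so there is no Condorcet loser.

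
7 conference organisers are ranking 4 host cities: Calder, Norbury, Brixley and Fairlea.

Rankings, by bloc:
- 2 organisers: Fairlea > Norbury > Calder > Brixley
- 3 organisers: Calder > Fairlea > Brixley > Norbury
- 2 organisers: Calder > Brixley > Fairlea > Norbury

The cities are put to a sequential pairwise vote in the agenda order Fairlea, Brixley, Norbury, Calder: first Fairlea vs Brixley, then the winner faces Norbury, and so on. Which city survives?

Calder

Round 1: Fairlea vs Brixley — 5–2, Fairlea advances.
Round 2: Fairlea vs Norbury — 7–0, Fairlea advances.
Round 3: Fairlea vs Calder — 2–5, Calder advances.
Calder survives the agenda.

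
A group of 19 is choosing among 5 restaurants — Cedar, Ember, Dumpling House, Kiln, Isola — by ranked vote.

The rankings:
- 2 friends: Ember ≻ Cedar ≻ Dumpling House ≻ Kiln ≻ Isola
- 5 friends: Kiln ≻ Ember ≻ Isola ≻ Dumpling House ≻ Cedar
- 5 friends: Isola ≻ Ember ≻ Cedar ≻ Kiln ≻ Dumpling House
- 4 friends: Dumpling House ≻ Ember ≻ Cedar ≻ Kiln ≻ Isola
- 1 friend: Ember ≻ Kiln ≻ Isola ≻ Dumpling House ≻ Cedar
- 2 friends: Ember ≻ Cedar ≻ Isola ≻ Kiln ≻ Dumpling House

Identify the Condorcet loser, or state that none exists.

none

Head-to-head results (19 friends):
Cedar vs Ember: Cedar preferred on 0 ballots; Ember wins 19–0.
Cedar vs Dumpling House: Dumpling House, 10–9.
Cedar vs Kiln: Cedar wins 13–6.
Cedar vs Isola: Cedar preferred on 2+4+2 = 8 ballots; Isola wins 11–8.
Ember–Dumpling House: Ember 15–4.
Ember vs Kiln: Ember preferred on 2+5+4+1+2 = 14 ballots; Ember wins 14–5.
Ember vs Isola: Ember preferred on 2+5+4+1+2 = 14 ballots; Ember wins 14–5.
Dumpling House vs Kiln: Dumpling House is ranked higher on 2+4 = 6 ballots, Kiln on 13. Kiln wins 13–6.
Dumpling House–Isola: Isola 13–6.
Kiln vs Isola: Kiln, 12–7.
No restaurant is winless: Cedar beats Kiln; Ember beats Cedar; Dumpling House beats Cedar; Kiln beats Dumpling House; Isola beats Cedar. There is no Condorcet loser.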